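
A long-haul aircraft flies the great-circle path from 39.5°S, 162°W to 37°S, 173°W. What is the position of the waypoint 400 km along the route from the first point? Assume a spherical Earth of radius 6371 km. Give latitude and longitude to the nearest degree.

The haversine formula gives a central angle δ ≈ 0.157 rad (9.0°) between the endpoints. The total great-circle distance is δ·R ≈ 0.157 × 6371 ≈ 999 km, so the target fraction is f = 400/999 ≈ 0.400.
Interpolate at f ≈ 0.400 with slerp weights a = sin((1−f)δ)/sin δ ≈ 0.601, b = sin(fδ)/sin δ ≈ 0.402.
p = a·p₁ + b·p₂ ≈ (-0.760, -0.182, -0.624); φ = arcsin(p_z) ≈ -38.62°, λ = atan2(p_y, p_x) ≈ -166.49°.

≈ 39°S, 166°W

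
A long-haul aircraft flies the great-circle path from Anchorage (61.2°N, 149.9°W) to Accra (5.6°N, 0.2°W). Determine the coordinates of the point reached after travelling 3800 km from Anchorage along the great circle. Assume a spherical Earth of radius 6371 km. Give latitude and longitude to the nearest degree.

≈ 73°N, 56°W

The haversine formula gives a central angle δ ≈ 1.905 rad (109.2°) between the endpoints. The total great-circle distance is δ·R ≈ 1.905 × 6371 ≈ 12140 km, so the target fraction is f = 3800/12140 ≈ 0.313.
Interpolate at f ≈ 0.313 with slerp weights a = sin((1−f)δ)/sin δ ≈ 1.023, b = sin(fδ)/sin δ ≈ 0.595.
p = a·p₁ + b·p₂ ≈ (0.166, -0.249, 0.954); φ = arcsin(p_z) ≈ 72.59°, λ = atan2(p_y, p_x) ≈ -56.38°.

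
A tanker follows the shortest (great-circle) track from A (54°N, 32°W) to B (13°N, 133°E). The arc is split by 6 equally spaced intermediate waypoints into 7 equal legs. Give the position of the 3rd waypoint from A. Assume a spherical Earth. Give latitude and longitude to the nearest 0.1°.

≈ (74.2°N, 100.4°E)

Convert each endpoint to a unit vector on the sphere (x = cos φ cos λ, y = cos φ sin λ, z = sin φ).
The central angle between the endpoints is δ = arccos(p₁·p₂) ≈ 1.951 rad (111.8°).
Interpolate at f = 3/7 with slerp weights a = sin((1−f)δ)/sin δ ≈ 0.967, b = sin(fδ)/sin δ ≈ 0.799.
p = a·p₁ + b·p₂ ≈ (-0.049, 0.268, 0.962); φ = arcsin(p_z) ≈ 74.17°, λ = atan2(p_y, p_x) ≈ 100.37°.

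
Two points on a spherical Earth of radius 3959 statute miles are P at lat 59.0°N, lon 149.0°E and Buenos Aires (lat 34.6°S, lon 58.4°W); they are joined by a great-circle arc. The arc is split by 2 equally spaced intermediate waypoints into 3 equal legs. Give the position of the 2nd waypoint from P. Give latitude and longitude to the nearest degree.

Write both endpoints as unit vectors p₁, p₂ with components (cos φ cos λ, cos φ sin λ, sin φ).
The central angle between the endpoints is δ = arccos(p₁·p₂) ≈ 2.612 rad (149.7°).
Interpolate at f = 2/3 with slerp weights a = sin((1−f)δ)/sin δ ≈ 1.514, b = sin(fδ)/sin δ ≈ 1.951.
p = a·p₁ + b·p₂ ≈ (0.173, -0.966, 0.190); φ = arcsin(p_z) ≈ 10.96°, λ = atan2(p_y, p_x) ≈ -79.85°.

≈ lat 11°N, lon 80°W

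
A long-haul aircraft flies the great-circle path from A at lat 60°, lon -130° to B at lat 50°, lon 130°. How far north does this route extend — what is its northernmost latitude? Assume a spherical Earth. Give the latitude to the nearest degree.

≈ 67°

The great circle lies in the plane with unit normal n̂ = (p₁ × p₂)/|p₁ × p₂|.
Here n̂_z ≈ -0.399; the vertex latitude is φ_max = arccos|n̂_z| ≈ 66.5°.
Check via Clairaut: cos φ_max = |cos φ₁| · sin C = cos(60.0°)·sin(52.8°) ≈ 0.399, again giving ≈ 66.5°.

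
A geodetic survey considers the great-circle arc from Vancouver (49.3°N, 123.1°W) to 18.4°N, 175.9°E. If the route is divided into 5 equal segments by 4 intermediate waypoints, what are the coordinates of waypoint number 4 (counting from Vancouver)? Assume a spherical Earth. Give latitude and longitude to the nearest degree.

Convert each endpoint to a unit vector on the sphere (x = cos φ cos λ, y = cos φ sin λ, z = sin φ).
The central angle between the endpoints is δ = arccos(p₁·p₂) ≈ 1.001 rad (57.4°).
Interpolate at f = 4/5 with slerp weights a = sin((1−f)δ)/sin δ ≈ 0.236, b = sin(fδ)/sin δ ≈ 0.853.
p = a·p₁ + b·p₂ ≈ (-0.891, -0.071, 0.448); φ = arcsin(p_z) ≈ 26.63°, λ = atan2(p_y, p_x) ≈ -175.43°.

≈ 27°N, 175°W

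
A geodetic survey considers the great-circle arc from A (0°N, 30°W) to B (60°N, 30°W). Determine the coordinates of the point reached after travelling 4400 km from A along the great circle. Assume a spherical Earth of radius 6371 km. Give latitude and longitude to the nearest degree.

≈ (40°N, 30°W)

The haversine formula gives a central angle δ ≈ 1.047 rad (60.0°) between the endpoints. The total great-circle distance is δ·R ≈ 1.047 × 6371 ≈ 6672 km, so the target fraction is f = 4400/6672 ≈ 0.660.
Interpolate at f ≈ 0.660 with slerp weights a = sin((1−f)δ)/sin δ ≈ 0.403, b = sin(fδ)/sin δ ≈ 0.736.
p = a·p₁ + b·p₂ ≈ (0.668, -0.385, 0.637); φ = arcsin(p_z) ≈ 39.57°, λ = atan2(p_y, p_x) ≈ -30.00°.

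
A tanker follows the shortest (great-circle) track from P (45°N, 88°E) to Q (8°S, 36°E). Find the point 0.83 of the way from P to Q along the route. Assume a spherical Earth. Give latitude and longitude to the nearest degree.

≈ (2°N, 43°E)

The haversine formula gives a central angle δ ≈ 1.232 rad (70.6°) between the endpoints.
Interpolate at f = 0.83 with slerp weights a = sin((1−f)δ)/sin δ ≈ 0.220, b = sin(fδ)/sin δ ≈ 0.905.
p = a·p₁ + b·p₂ ≈ (0.730, 0.682, 0.030); φ = arcsin(p_z) ≈ 1.71°, λ = atan2(p_y, p_x) ≈ 43.06°.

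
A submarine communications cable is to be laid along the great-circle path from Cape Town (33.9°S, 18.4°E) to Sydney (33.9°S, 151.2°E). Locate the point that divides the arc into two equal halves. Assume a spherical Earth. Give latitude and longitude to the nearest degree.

Write both endpoints as unit vectors p₁, p₂ with components (cos φ cos λ, cos φ sin λ, sin φ).
The central angle between the endpoints is δ = arccos(p₁·p₂) ≈ 1.728 rad (99.0°).
Interpolate at f = 1/2 with slerp weights a = sin((1−f)δ)/sin δ ≈ 0.770, b = sin(fδ)/sin δ ≈ 0.770.
p = a·p₁ + b·p₂ ≈ (0.046, 0.510, -0.859); φ = arcsin(p_z) ≈ -59.21°, λ = atan2(p_y, p_x) ≈ 84.80°.

≈ 59°S, 85°E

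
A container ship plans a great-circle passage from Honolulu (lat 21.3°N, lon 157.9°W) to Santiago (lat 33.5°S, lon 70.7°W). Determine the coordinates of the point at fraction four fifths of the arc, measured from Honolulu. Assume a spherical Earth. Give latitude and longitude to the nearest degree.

≈ lat 25°S, lon 91°W

Write both endpoints as unit vectors p₁, p₂ with components (cos φ cos λ, cos φ sin λ, sin φ).
The central angle between the endpoints is δ = arccos(p₁·p₂) ≈ 1.734 rad (99.4°).
Interpolate at f = 4/5 with slerp weights a = sin((1−f)δ)/sin δ ≈ 0.344, b = sin(fδ)/sin δ ≈ 0.996.
p = a·p₁ + b·p₂ ≈ (-0.023, -0.905, -0.425); φ = arcsin(p_z) ≈ -25.14°, λ = atan2(p_y, p_x) ≈ -91.44°.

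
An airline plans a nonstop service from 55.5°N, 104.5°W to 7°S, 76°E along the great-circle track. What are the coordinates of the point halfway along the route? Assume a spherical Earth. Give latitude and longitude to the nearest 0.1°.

≈ 58.7°N, 76.7°E

Convert each endpoint to a unit vector on the sphere (x = cos φ cos λ, y = cos φ sin λ, z = sin φ).
The central angle between the endpoints is δ = arccos(p₁·p₂) ≈ 2.295 rad (131.5°).
Interpolate at f = 1/2 with slerp weights a = sin((1−f)δ)/sin δ ≈ 1.217, b = sin(fδ)/sin δ ≈ 1.217.
p = a·p₁ + b·p₂ ≈ (0.120, 0.505, 0.855); φ = arcsin(p_z) ≈ 58.75°, λ = atan2(p_y, p_x) ≈ 76.66°.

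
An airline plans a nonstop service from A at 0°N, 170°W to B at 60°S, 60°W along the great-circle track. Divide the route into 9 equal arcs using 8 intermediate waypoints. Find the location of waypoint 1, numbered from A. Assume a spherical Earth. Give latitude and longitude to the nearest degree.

≈ 10°S, 165°W

Write both endpoints as unit vectors p₁, p₂ with components (cos φ cos λ, cos φ sin λ, sin φ).
The central angle between the endpoints is δ = arccos(p₁·p₂) ≈ 1.743 rad (99.8°).
Interpolate at f = 1/9 with slerp weights a = sin((1−f)δ)/sin δ ≈ 1.015, b = sin(fδ)/sin δ ≈ 0.195.
p = a·p₁ + b·p₂ ≈ (-0.950, -0.261, -0.169); φ = arcsin(p_z) ≈ -9.74°, λ = atan2(p_y, p_x) ≈ -164.66°.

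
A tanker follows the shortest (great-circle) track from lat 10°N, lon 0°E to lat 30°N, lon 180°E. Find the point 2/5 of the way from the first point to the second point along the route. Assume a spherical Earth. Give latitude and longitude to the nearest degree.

≈ lat 66°N, lon 0°E

Write both endpoints as unit vectors p₁, p₂ with components (cos φ cos λ, cos φ sin λ, sin φ).
The central angle between the endpoints is δ = arccos(p₁·p₂) ≈ 2.443 rad (140.0°).
Interpolate at f = 2/5 with slerp weights a = sin((1−f)δ)/sin δ ≈ 1.547, b = sin(fδ)/sin δ ≈ 1.290.
p = a·p₁ + b·p₂ ≈ (0.407, -0.000, 0.914); φ = arcsin(p_z) ≈ 66.00°, λ = atan2(p_y, p_x) ≈ -0.00°.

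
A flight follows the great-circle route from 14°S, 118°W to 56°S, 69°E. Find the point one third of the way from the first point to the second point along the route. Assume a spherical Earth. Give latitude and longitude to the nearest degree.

≈ 50°S, 122°W

Convert each endpoint to a unit vector on the sphere (x = cos φ cos λ, y = cos φ sin λ, z = sin φ).
The central angle between the endpoints is δ = arccos(p₁·p₂) ≈ 1.916 rad (109.8°).
Interpolate at f = 1/3 with slerp weights a = sin((1−f)δ)/sin δ ≈ 1.017, b = sin(fδ)/sin δ ≈ 0.633.
p = a·p₁ + b·p₂ ≈ (-0.336, -0.541, -0.771); φ = arcsin(p_z) ≈ -50.45°, λ = atan2(p_y, p_x) ≈ -121.89°.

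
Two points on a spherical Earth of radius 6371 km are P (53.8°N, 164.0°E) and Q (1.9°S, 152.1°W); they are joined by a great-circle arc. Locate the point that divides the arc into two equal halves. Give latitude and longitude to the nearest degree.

≈ (28°N, 168°W)

The haversine formula gives a central angle δ ≈ 1.161 rad (66.5°) between the endpoints.
Interpolate at f = 1/2 with slerp weights a = sin((1−f)δ)/sin δ ≈ 0.598, b = sin(fδ)/sin δ ≈ 0.598.
p = a·p₁ + b·p₂ ≈ (-0.868, -0.182, 0.463); φ = arcsin(p_z) ≈ 27.56°, λ = atan2(p_y, p_x) ≈ -168.13°.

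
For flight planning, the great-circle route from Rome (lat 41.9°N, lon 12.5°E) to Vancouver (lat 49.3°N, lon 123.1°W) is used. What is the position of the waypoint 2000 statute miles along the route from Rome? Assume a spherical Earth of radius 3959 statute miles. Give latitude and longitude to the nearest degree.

≈ lat 65°N, lon 19°W

The haversine formula gives a central angle δ ≈ 1.411 rad (80.8°) between the endpoints. The total great-circle distance is δ·R ≈ 1.411 × 3959 ≈ 5585 mi, so the target fraction is f = 2000/5585 ≈ 0.358.
Interpolate at f ≈ 0.358 with slerp weights a = sin((1−f)δ)/sin δ ≈ 0.797, b = sin(fδ)/sin δ ≈ 0.490.
p = a·p₁ + b·p₂ ≈ (0.404, -0.139, 0.904); φ = arcsin(p_z) ≈ 64.67°, λ = atan2(p_y, p_x) ≈ -19.02°.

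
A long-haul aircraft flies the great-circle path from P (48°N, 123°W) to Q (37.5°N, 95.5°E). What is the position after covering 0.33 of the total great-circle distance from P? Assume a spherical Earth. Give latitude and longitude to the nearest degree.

≈ (69°N, 164°W)

From cos δ = sin φ₁ sin φ₂ + cos φ₁ cos φ₂ cos Δλ, the central angle is δ ≈ 1.534 rad (87.9°).
Interpolate at f = 0.33 with slerp weights a = sin((1−f)δ)/sin δ ≈ 0.857, b = sin(fδ)/sin δ ≈ 0.485.
p = a·p₁ + b·p₂ ≈ (-0.349, -0.098, 0.932); φ = arcsin(p_z) ≈ 68.75°, λ = atan2(p_y, p_x) ≈ -164.38°.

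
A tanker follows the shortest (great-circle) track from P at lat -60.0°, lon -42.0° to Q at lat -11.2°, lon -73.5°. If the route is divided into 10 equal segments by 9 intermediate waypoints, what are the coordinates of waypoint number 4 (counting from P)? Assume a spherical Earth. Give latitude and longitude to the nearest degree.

≈ lat -41°, lon -60°

The haversine formula gives a central angle δ ≈ 0.944 rad (54.1°) between the endpoints.
Interpolate at f = 4/10 with slerp weights a = sin((1−f)δ)/sin δ ≈ 0.663, b = sin(fδ)/sin δ ≈ 0.455.
p = a·p₁ + b·p₂ ≈ (0.373, -0.650, -0.662); φ = arcsin(p_z) ≈ -41.47°, λ = atan2(p_y, p_x) ≈ -60.14°.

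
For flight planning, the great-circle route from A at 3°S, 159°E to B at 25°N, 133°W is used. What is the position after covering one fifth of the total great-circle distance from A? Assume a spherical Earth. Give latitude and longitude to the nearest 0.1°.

≈ 3.7°N, 171.7°E

Convert each endpoint to a unit vector on the sphere (x = cos φ cos λ, y = cos φ sin λ, z = sin φ).
The central angle between the endpoints is δ = arccos(p₁·p₂) ≈ 1.248 rad (71.5°).
Interpolate at f = 1/5 with slerp weights a = sin((1−f)δ)/sin δ ≈ 0.886, b = sin(fδ)/sin δ ≈ 0.261.
p = a·p₁ + b·p₂ ≈ (-0.987, 0.145, 0.064); φ = arcsin(p_z) ≈ 3.65°, λ = atan2(p_y, p_x) ≈ 171.67°.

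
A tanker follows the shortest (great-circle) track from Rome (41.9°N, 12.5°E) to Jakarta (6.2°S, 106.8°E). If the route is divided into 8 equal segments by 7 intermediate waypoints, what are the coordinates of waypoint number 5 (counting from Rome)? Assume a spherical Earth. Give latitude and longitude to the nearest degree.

≈ 18°N, 79°E

From cos δ = sin φ₁ sin φ₂ + cos φ₁ cos φ₂ cos Δλ, the central angle is δ ≈ 1.699 rad (97.3°).
Interpolate at f = 5/8 with slerp weights a = sin((1−f)δ)/sin δ ≈ 0.600, b = sin(fδ)/sin δ ≈ 0.880.
p = a·p₁ + b·p₂ ≈ (0.183, 0.935, 0.305); φ = arcsin(p_z) ≈ 17.78°, λ = atan2(p_y, p_x) ≈ 78.93°.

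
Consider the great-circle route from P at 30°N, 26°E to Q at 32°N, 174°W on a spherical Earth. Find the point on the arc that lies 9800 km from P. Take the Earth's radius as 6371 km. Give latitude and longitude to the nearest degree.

Write both endpoints as unit vectors p₁, p₂ with components (cos φ cos λ, cos φ sin λ, sin φ).
The central angle between the endpoints is δ = arccos(p₁·p₂) ≈ 2.010 rad (115.2°). The total great-circle distance is δ·R ≈ 2.010 × 6371 ≈ 12805 km, so the target fraction is f = 9800/12805 ≈ 0.765.
Interpolate at f ≈ 0.765 with slerp weights a = sin((1−f)δ)/sin δ ≈ 0.502, b = sin(fδ)/sin δ ≈ 1.104.
p = a·p₁ + b·p₂ ≈ (-0.541, 0.093, 0.836); φ = arcsin(p_z) ≈ 56.74°, λ = atan2(p_y, p_x) ≈ 170.27°.

≈ 57°N, 170°E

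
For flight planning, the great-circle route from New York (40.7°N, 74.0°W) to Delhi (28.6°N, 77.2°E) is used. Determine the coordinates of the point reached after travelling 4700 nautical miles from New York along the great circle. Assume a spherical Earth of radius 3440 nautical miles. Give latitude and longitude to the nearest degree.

The haversine formula gives a central angle δ ≈ 1.845 rad (105.7°) between the endpoints. The total great-circle distance is δ·R ≈ 1.845 × 3440 ≈ 6348 nmi, so the target fraction is f = 4700/6348 ≈ 0.740.
Interpolate at f ≈ 0.740 with slerp weights a = sin((1−f)δ)/sin δ ≈ 0.479, b = sin(fδ)/sin δ ≈ 1.017.
p = a·p₁ + b·p₂ ≈ (0.298, 0.522, 0.799); φ = arcsin(p_z) ≈ 53.06°, λ = atan2(p_y, p_x) ≈ 60.28°.

≈ (53°N, 60°E)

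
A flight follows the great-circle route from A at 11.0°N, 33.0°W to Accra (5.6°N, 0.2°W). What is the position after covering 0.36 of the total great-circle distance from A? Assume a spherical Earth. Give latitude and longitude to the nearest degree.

Write both endpoints as unit vectors p₁, p₂ with components (cos φ cos λ, cos φ sin λ, sin φ).
The central angle between the endpoints is δ = arccos(p₁·p₂) ≈ 0.574 rad (32.9°).
Interpolate at f = 0.36 with slerp weights a = sin((1−f)δ)/sin δ ≈ 0.661, b = sin(fδ)/sin δ ≈ 0.378.
p = a·p₁ + b·p₂ ≈ (0.921, -0.355, 0.163); φ = arcsin(p_z) ≈ 9.39°, λ = atan2(p_y, p_x) ≈ -21.08°.

≈ 9°N, 21°W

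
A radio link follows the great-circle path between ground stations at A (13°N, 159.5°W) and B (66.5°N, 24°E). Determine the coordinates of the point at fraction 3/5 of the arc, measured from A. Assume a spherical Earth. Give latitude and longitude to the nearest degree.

≈ (73°N, 164°W)

Convert each endpoint to a unit vector on the sphere (x = cos φ cos λ, y = cos φ sin λ, z = sin φ).
The central angle between the endpoints is δ = arccos(p₁·p₂) ≈ 1.753 rad (100.5°).
Interpolate at f = 3/5 with slerp weights a = sin((1−f)δ)/sin δ ≈ 0.656, b = sin(fδ)/sin δ ≈ 0.883.
p = a·p₁ + b·p₂ ≈ (-0.277, -0.081, 0.957); φ = arcsin(p_z) ≈ 73.22°, λ = atan2(p_y, p_x) ≈ -163.77°.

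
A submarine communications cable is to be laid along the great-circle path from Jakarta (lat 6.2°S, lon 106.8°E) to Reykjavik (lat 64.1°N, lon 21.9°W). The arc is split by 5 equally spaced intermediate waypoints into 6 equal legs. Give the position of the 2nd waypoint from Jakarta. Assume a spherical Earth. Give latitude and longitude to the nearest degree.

From cos δ = sin φ₁ sin φ₂ + cos φ₁ cos φ₂ cos Δλ, the central angle is δ ≈ 1.948 rad (111.6°).
Interpolate at f = 2/6 with slerp weights a = sin((1−f)δ)/sin δ ≈ 1.036, b = sin(fδ)/sin δ ≈ 0.651.
p = a·p₁ + b·p₂ ≈ (-0.034, 0.880, 0.473); φ = arcsin(p_z) ≈ 28.25°, λ = atan2(p_y, p_x) ≈ 92.22°.

≈ lat 28°N, lon 92°E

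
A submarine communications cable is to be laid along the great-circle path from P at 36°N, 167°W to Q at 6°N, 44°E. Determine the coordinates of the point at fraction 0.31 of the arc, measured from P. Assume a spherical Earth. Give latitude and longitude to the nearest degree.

≈ 57°N, 141°E

From cos δ = sin φ₁ sin φ₂ + cos φ₁ cos φ₂ cos Δλ, the central angle is δ ≈ 2.250 rad (128.9°).
Interpolate at f = 0.31 with slerp weights a = sin((1−f)δ)/sin δ ≈ 1.285, b = sin(fδ)/sin δ ≈ 0.826.
p = a·p₁ + b·p₂ ≈ (-0.422, 0.336, 0.842); φ = arcsin(p_z) ≈ 57.31°, λ = atan2(p_y, p_x) ≈ 141.46°.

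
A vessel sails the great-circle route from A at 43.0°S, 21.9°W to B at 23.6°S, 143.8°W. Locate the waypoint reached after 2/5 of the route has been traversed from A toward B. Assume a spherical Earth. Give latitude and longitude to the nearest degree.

From cos δ = sin φ₁ sin φ₂ + cos φ₁ cos φ₂ cos Δλ, the central angle is δ ≈ 1.652 rad (94.7°).
Interpolate at f = 2/5 with slerp weights a = sin((1−f)δ)/sin δ ≈ 0.839, b = sin(fδ)/sin δ ≈ 0.616.
p = a·p₁ + b·p₂ ≈ (0.114, -0.562, -0.819); φ = arcsin(p_z) ≈ -54.99°, λ = atan2(p_y, p_x) ≈ -78.51°.

≈ 55°S, 79°W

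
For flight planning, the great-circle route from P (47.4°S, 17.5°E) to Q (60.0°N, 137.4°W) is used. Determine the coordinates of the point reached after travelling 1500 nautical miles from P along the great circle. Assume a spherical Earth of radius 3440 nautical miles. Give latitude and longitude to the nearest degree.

≈ (27°S, 0°E)

Write both endpoints as unit vectors p₁, p₂ with components (cos φ cos λ, cos φ sin λ, sin φ).
The central angle between the endpoints is δ = arccos(p₁·p₂) ≈ 2.805 rad (160.7°). The total great-circle distance is δ·R ≈ 2.805 × 3440 ≈ 9650 nmi, so the target fraction is f = 1500/9650 ≈ 0.155.
Interpolate at f ≈ 0.155 with slerp weights a = sin((1−f)δ)/sin δ ≈ 2.114, b = sin(fδ)/sin δ ≈ 1.280.
p = a·p₁ + b·p₂ ≈ (0.894, -0.003, -0.448); φ = arcsin(p_z) ≈ -26.63°, λ = atan2(p_y, p_x) ≈ -0.17°.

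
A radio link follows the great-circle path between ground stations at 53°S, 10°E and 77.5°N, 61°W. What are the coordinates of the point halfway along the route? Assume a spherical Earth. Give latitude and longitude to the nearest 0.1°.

From cos δ = sin φ₁ sin φ₂ + cos φ₁ cos φ₂ cos Δλ, the central angle is δ ≈ 2.400 rad (137.5°).
Interpolate at f = 1/2 with slerp weights a = sin((1−f)δ)/sin δ ≈ 1.380, b = sin(fδ)/sin δ ≈ 1.380.
p = a·p₁ + b·p₂ ≈ (0.962, -0.117, 0.245); φ = arcsin(p_z) ≈ 14.19°, λ = atan2(p_y, p_x) ≈ -6.93°.

≈ 14.2°N, 6.9°W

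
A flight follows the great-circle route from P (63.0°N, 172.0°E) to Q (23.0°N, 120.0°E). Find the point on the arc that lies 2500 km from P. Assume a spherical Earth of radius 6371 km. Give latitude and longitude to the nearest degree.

The haversine formula gives a central angle δ ≈ 0.920 rad (52.7°) between the endpoints. The total great-circle distance is δ·R ≈ 0.920 × 6371 ≈ 5864 km, so the target fraction is f = 2500/5864 ≈ 0.426.
Interpolate at f ≈ 0.426 with slerp weights a = sin((1−f)δ)/sin δ ≈ 0.633, b = sin(fδ)/sin δ ≈ 0.480.
p = a·p₁ + b·p₂ ≈ (-0.506, 0.423, 0.752); φ = arcsin(p_z) ≈ 48.75°, λ = atan2(p_y, p_x) ≈ 140.09°.

≈ (49°N, 140°E)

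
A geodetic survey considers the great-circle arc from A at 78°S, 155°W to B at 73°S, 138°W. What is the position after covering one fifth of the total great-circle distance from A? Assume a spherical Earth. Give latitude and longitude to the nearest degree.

The haversine formula gives a central angle δ ≈ 0.114 rad (6.5°) between the endpoints.
Interpolate at f = 1/5 with slerp weights a = sin((1−f)δ)/sin δ ≈ 0.801, b = sin(fδ)/sin δ ≈ 0.200.
p = a·p₁ + b·p₂ ≈ (-0.194, -0.110, -0.975); φ = arcsin(p_z) ≈ -77.11°, λ = atan2(p_y, p_x) ≈ -150.60°.

≈ 77°S, 151°W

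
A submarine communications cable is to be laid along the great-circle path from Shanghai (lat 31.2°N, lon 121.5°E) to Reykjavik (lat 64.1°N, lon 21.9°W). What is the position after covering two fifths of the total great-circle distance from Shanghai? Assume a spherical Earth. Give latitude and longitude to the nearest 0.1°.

Write both endpoints as unit vectors p₁, p₂ with components (cos φ cos λ, cos φ sin λ, sin φ).
The central angle between the endpoints is δ = arccos(p₁·p₂) ≈ 1.404 rad (80.4°).
Interpolate at f = 2/5 with slerp weights a = sin((1−f)δ)/sin δ ≈ 0.757, b = sin(fδ)/sin δ ≈ 0.540.
p = a·p₁ + b·p₂ ≈ (-0.119, 0.464, 0.878); φ = arcsin(p_z) ≈ 61.38°, λ = atan2(p_y, p_x) ≈ 104.43°.

≈ lat 61.4°N, lon 104.4°E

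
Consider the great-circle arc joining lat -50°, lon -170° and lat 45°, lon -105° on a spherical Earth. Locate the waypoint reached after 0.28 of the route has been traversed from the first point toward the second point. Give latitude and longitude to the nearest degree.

The haversine formula gives a central angle δ ≈ 1.928 rad (110.5°) between the endpoints.
Interpolate at f = 0.28 with slerp weights a = sin((1−f)δ)/sin δ ≈ 1.050, b = sin(fδ)/sin δ ≈ 0.549.
p = a·p₁ + b·p₂ ≈ (-0.765, -0.492, -0.416); φ = arcsin(p_z) ≈ -24.59°, λ = atan2(p_y, p_x) ≈ -147.25°.

≈ lat -25°, lon -147°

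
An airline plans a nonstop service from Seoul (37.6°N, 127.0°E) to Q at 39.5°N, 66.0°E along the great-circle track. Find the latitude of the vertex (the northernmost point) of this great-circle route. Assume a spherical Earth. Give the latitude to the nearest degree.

≈ 43°N

The great circle lies in the plane with unit normal n̂ = (p₁ × p₂)/|p₁ × p₂|.
Here n̂_z ≈ -0.733; the vertex latitude is φ_max = arccos|n̂_z| ≈ 42.8°.
Check via Clairaut: cos φ_max = |cos φ₁| · sin C = cos(37.6°)·sin(67.8°) ≈ 0.733, again giving ≈ 42.8°.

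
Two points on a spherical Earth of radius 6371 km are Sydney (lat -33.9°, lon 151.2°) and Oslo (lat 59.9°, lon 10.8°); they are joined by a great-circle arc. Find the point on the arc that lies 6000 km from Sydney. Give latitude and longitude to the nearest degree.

From cos δ = sin φ₁ sin φ₂ + cos φ₁ cos φ₂ cos Δλ, the central angle is δ ≈ 2.504 rad (143.4°). The total great-circle distance is δ·R ≈ 2.504 × 6371 ≈ 15950 km, so the target fraction is f = 6000/15950 ≈ 0.376.
Interpolate at f ≈ 0.376 with slerp weights a = sin((1−f)δ)/sin δ ≈ 1.679, b = sin(fδ)/sin δ ≈ 1.358.
p = a·p₁ + b·p₂ ≈ (-0.552, 0.799, 0.238); φ = arcsin(p_z) ≈ 13.78°, λ = atan2(p_y, p_x) ≈ 124.66°.

≈ lat 14°, lon 125°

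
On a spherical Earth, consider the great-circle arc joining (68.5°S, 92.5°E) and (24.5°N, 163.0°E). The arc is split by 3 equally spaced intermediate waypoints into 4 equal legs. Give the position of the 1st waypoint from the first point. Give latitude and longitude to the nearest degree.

≈ (49°S, 130°E)

Convert each endpoint to a unit vector on the sphere (x = cos φ cos λ, y = cos φ sin λ, z = sin φ).
The central angle between the endpoints is δ = arccos(p₁·p₂) ≈ 1.849 rad (105.9°).
Interpolate at f = 1/4 with slerp weights a = sin((1−f)δ)/sin δ ≈ 1.022, b = sin(fδ)/sin δ ≈ 0.464.
p = a·p₁ + b·p₂ ≈ (-0.420, 0.498, -0.759); φ = arcsin(p_z) ≈ -49.37°, λ = atan2(p_y, p_x) ≈ 130.15°.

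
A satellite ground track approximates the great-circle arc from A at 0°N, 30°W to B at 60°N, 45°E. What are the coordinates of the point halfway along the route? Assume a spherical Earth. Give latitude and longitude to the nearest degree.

The haversine formula gives a central angle δ ≈ 1.441 rad (82.6°) between the endpoints.
Interpolate at f = 1/2 with slerp weights a = sin((1−f)δ)/sin δ ≈ 0.665, b = sin(fδ)/sin δ ≈ 0.665.
p = a·p₁ + b·p₂ ≈ (0.811, -0.097, 0.576); φ = arcsin(p_z) ≈ 35.19°, λ = atan2(p_y, p_x) ≈ -6.85°.

≈ 35°N, 7°W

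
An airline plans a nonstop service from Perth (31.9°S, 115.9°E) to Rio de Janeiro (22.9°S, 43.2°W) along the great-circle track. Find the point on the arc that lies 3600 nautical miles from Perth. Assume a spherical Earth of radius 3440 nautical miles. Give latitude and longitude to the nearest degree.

Write both endpoints as unit vectors p₁, p₂ with components (cos φ cos λ, cos φ sin λ, sin φ).
The central angle between the endpoints is δ = arccos(p₁·p₂) ≈ 2.123 rad (121.7°). The total great-circle distance is δ·R ≈ 2.123 × 3440 ≈ 7305 nmi, so the target fraction is f = 3600/7305 ≈ 0.493.
Interpolate at f ≈ 0.493 with slerp weights a = sin((1−f)δ)/sin δ ≈ 1.035, b = sin(fδ)/sin δ ≈ 1.017.
p = a·p₁ + b·p₂ ≈ (0.299, 0.149, -0.942); φ = arcsin(p_z) ≈ -70.47°, λ = atan2(p_y, p_x) ≈ 26.42°.

≈ 70°S, 26°E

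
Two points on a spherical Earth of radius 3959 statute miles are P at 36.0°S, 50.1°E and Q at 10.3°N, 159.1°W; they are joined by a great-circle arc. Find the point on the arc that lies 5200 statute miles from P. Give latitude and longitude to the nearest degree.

From cos δ = sin φ₁ sin φ₂ + cos φ₁ cos φ₂ cos Δλ, the central angle is δ ≈ 2.498 rad (143.1°). The total great-circle distance is δ·R ≈ 2.498 × 3959 ≈ 9889 mi, so the target fraction is f = 5200/9889 ≈ 0.526.
Interpolate at f ≈ 0.526 with slerp weights a = sin((1−f)δ)/sin δ ≈ 1.544, b = sin(fδ)/sin δ ≈ 1.612.
p = a·p₁ + b·p₂ ≈ (-0.680, 0.392, -0.619); φ = arcsin(p_z) ≈ -38.25°, λ = atan2(p_y, p_x) ≈ 150.02°.

≈ 38°S, 150°E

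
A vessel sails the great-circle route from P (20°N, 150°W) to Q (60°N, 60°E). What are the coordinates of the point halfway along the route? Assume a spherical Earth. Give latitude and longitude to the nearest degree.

≈ (65°N, 176°W)

Write both endpoints as unit vectors p₁, p₂ with components (cos φ cos λ, cos φ sin λ, sin φ).
The central angle between the endpoints is δ = arccos(p₁·p₂) ≈ 1.682 rad (96.4°).
Interpolate at f = 1/2 with slerp weights a = sin((1−f)δ)/sin δ ≈ 0.750, b = sin(fδ)/sin δ ≈ 0.750.
p = a·p₁ + b·p₂ ≈ (-0.423, -0.028, 0.906); φ = arcsin(p_z) ≈ 64.93°, λ = atan2(p_y, p_x) ≈ -176.26°.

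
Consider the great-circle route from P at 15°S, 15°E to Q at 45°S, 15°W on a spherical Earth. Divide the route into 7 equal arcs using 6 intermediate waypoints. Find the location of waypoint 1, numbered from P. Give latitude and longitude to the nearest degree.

≈ 20°S, 12°E

Write both endpoints as unit vectors p₁, p₂ with components (cos φ cos λ, cos φ sin λ, sin φ).
The central angle between the endpoints is δ = arccos(p₁·p₂) ≈ 0.685 rad (39.2°).
Interpolate at f = 1/7 with slerp weights a = sin((1−f)δ)/sin δ ≈ 0.876, b = sin(fδ)/sin δ ≈ 0.154.
p = a·p₁ + b·p₂ ≈ (0.922, 0.191, -0.336); φ = arcsin(p_z) ≈ -19.62°, λ = atan2(p_y, p_x) ≈ 11.68°.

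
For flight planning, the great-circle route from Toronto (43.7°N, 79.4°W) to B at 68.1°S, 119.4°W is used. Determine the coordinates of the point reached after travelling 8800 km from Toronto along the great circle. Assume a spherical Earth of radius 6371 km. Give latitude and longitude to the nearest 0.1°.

≈ 33.7°S, 97.7°W

Convert each endpoint to a unit vector on the sphere (x = cos φ cos λ, y = cos φ sin λ, z = sin φ).
The central angle between the endpoints is δ = arccos(p₁·p₂) ≈ 2.020 rad (115.8°). The total great-circle distance is δ·R ≈ 2.020 × 6371 ≈ 12871 km, so the target fraction is f = 8800/12871 ≈ 0.684.
Interpolate at f ≈ 0.684 with slerp weights a = sin((1−f)δ)/sin δ ≈ 0.662, b = sin(fδ)/sin δ ≈ 1.090.
p = a·p₁ + b·p₂ ≈ (-0.112, -0.825, -0.554); φ = arcsin(p_z) ≈ -33.66°, λ = atan2(p_y, p_x) ≈ -97.70°.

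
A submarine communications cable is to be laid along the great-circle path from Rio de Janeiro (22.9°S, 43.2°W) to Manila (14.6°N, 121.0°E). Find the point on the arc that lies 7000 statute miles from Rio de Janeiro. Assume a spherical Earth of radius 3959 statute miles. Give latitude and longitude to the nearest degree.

≈ 19°S, 68°E

Convert each endpoint to a unit vector on the sphere (x = cos φ cos λ, y = cos φ sin λ, z = sin φ).
The central angle between the endpoints is δ = arccos(p₁·p₂) ≈ 2.843 rad (162.9°). The total great-circle distance is δ·R ≈ 2.843 × 3959 ≈ 11257 mi, so the target fraction is f = 7000/11257 ≈ 0.622.
Interpolate at f ≈ 0.622 with slerp weights a = sin((1−f)δ)/sin δ ≈ 2.993, b = sin(fδ)/sin δ ≈ 3.337.
p = a·p₁ + b·p₂ ≈ (0.347, 0.880, -0.324); φ = arcsin(p_z) ≈ -18.89°, λ = atan2(p_y, p_x) ≈ 68.48°.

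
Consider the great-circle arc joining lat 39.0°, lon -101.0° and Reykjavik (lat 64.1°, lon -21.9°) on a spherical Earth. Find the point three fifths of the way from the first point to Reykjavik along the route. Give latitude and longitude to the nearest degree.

≈ lat 61°, lon -66°

From cos δ = sin φ₁ sin φ₂ + cos φ₁ cos φ₂ cos Δλ, the central angle is δ ≈ 0.889 rad (50.9°).
Interpolate at f = 3/5 with slerp weights a = sin((1−f)δ)/sin δ ≈ 0.448, b = sin(fδ)/sin δ ≈ 0.655.
p = a·p₁ + b·p₂ ≈ (0.199, -0.449, 0.871); φ = arcsin(p_z) ≈ 60.60°, λ = atan2(p_y, p_x) ≈ -66.09°.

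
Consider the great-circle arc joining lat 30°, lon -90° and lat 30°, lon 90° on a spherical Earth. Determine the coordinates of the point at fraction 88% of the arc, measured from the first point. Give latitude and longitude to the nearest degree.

≈ lat 44°, lon 90°

The haversine formula gives a central angle δ ≈ 2.094 rad (120.0°) between the endpoints.
Interpolate at f = 0.88 with slerp weights a = sin((1−f)δ)/sin δ ≈ 0.287, b = sin(fδ)/sin δ ≈ 1.112.
p = a·p₁ + b·p₂ ≈ (0.000, 0.714, 0.700); φ = arcsin(p_z) ≈ 44.40°, λ = atan2(p_y, p_x) ≈ 90.00°.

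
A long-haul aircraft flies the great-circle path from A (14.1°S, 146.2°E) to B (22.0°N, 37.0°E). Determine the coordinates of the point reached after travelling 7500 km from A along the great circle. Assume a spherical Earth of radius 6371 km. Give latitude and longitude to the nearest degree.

Write both endpoints as unit vectors p₁, p₂ with components (cos φ cos λ, cos φ sin λ, sin φ).
The central angle between the endpoints is δ = arccos(p₁·p₂) ≈ 1.968 rad (112.8°). The total great-circle distance is δ·R ≈ 1.968 × 6371 ≈ 12539 km, so the target fraction is f = 7500/12539 ≈ 0.598.
Interpolate at f ≈ 0.598 with slerp weights a = sin((1−f)δ)/sin δ ≈ 0.771, b = sin(fδ)/sin δ ≈ 1.002.
p = a·p₁ + b·p₂ ≈ (0.120, 0.975, 0.187); φ = arcsin(p_z) ≈ 10.80°, λ = atan2(p_y, p_x) ≈ 82.97°.

≈ (11°N, 83°E)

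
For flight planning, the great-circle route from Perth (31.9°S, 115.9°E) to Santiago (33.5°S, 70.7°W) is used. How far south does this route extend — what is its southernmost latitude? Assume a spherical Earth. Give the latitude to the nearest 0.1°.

The great circle lies in the plane with unit normal n̂ = (p₁ × p₂)/|p₁ × p₂|.
Here n̂_z ≈ +0.089; the vertex latitude is φ_max = arccos|n̂_z| ≈ 84.9°.

≈ 84.9°S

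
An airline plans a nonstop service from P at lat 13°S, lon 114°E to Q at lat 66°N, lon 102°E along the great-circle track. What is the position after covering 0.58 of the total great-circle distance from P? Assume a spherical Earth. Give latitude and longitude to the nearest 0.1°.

From cos δ = sin φ₁ sin φ₂ + cos φ₁ cos φ₂ cos Δλ, the central angle is δ ≈ 1.388 rad (79.5°).
Interpolate at f = 0.58 with slerp weights a = sin((1−f)δ)/sin δ ≈ 0.560, b = sin(fδ)/sin δ ≈ 0.733.
p = a·p₁ + b·p₂ ≈ (-0.284, 0.790, 0.544); φ = arcsin(p_z) ≈ 32.94°, λ = atan2(p_y, p_x) ≈ 109.76°.

≈ lat 32.9°N, lon 109.8°E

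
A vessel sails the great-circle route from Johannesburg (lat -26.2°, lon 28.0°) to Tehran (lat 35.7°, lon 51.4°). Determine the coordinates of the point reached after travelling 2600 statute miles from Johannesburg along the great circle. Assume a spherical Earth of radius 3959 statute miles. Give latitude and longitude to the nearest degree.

≈ lat 9°, lon 41°

Write both endpoints as unit vectors p₁, p₂ with components (cos φ cos λ, cos φ sin λ, sin φ).
The central angle between the endpoints is δ = arccos(p₁·p₂) ≈ 1.147 rad (65.7°). The total great-circle distance is δ·R ≈ 1.147 × 3959 ≈ 4542 mi, so the target fraction is f = 2600/4542 ≈ 0.572.
Interpolate at f ≈ 0.572 with slerp weights a = sin((1−f)δ)/sin δ ≈ 0.517, b = sin(fδ)/sin δ ≈ 0.670.
p = a·p₁ + b·p₂ ≈ (0.749, 0.643, 0.163); φ = arcsin(p_z) ≈ 9.36°, λ = atan2(p_y, p_x) ≈ 40.65°.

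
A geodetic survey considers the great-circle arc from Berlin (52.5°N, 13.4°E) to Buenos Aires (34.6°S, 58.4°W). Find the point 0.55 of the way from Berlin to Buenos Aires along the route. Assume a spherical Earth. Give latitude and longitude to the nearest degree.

From cos δ = sin φ₁ sin φ₂ + cos φ₁ cos φ₂ cos Δλ, the central angle is δ ≈ 1.869 rad (107.1°).
Interpolate at f = 0.55 with slerp weights a = sin((1−f)δ)/sin δ ≈ 0.780, b = sin(fδ)/sin δ ≈ 0.896.
p = a·p₁ + b·p₂ ≈ (0.848, -0.518, 0.110); φ = arcsin(p_z) ≈ 6.31°, λ = atan2(p_y, p_x) ≈ -31.42°.

≈ 6°N, 31°W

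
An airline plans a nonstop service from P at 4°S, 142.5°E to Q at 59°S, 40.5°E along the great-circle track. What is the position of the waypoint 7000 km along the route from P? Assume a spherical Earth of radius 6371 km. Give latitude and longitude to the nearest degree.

≈ 53°S, 94°E

From cos δ = sin φ₁ sin φ₂ + cos φ₁ cos φ₂ cos Δλ, the central angle is δ ≈ 1.618 rad (92.7°). The total great-circle distance is δ·R ≈ 1.618 × 6371 ≈ 10307 km, so the target fraction is f = 7000/10307 ≈ 0.679.
Interpolate at f ≈ 0.679 with slerp weights a = sin((1−f)δ)/sin δ ≈ 0.497, b = sin(fδ)/sin δ ≈ 0.892.
p = a·p₁ + b·p₂ ≈ (-0.044, 0.600, -0.799); φ = arcsin(p_z) ≈ -53.03°, λ = atan2(p_y, p_x) ≈ 94.18°.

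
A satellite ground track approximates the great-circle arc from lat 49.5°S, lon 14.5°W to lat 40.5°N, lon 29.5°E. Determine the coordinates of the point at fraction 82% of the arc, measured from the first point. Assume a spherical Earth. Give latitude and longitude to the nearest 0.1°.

Write both endpoints as unit vectors p₁, p₂ with components (cos φ cos λ, cos φ sin λ, sin φ).
The central angle between the endpoints is δ = arccos(p₁·p₂) ≈ 1.710 rad (98.0°).
Interpolate at f = 0.82 with slerp weights a = sin((1−f)δ)/sin δ ≈ 0.306, b = sin(fδ)/sin δ ≈ 0.995.
p = a·p₁ + b·p₂ ≈ (0.851, 0.323, 0.414); φ = arcsin(p_z) ≈ 24.45°, λ = atan2(p_y, p_x) ≈ 20.78°.

≈ lat 24.4°N, lon 20.8°E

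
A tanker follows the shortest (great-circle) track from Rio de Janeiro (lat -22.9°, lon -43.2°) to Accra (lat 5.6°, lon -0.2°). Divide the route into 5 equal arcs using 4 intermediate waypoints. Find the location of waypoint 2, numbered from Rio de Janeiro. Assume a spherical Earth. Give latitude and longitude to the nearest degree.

Write both endpoints as unit vectors p₁, p₂ with components (cos φ cos λ, cos φ sin λ, sin φ).
The central angle between the endpoints is δ = arccos(p₁·p₂) ≈ 0.886 rad (50.8°).
Interpolate at f = 2/5 with slerp weights a = sin((1−f)δ)/sin δ ≈ 0.654, b = sin(fδ)/sin δ ≈ 0.448.
p = a·p₁ + b·p₂ ≈ (0.885, -0.414, -0.211); φ = arcsin(p_z) ≈ -12.18°, λ = atan2(p_y, p_x) ≈ -25.07°.

≈ lat -12°, lon -25°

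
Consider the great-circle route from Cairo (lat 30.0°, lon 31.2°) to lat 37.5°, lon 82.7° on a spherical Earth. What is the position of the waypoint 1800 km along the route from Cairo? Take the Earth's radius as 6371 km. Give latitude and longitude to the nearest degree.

≈ lat 35°, lon 49°

The haversine formula gives a central angle δ ≈ 0.749 rad (42.9°) between the endpoints. The total great-circle distance is δ·R ≈ 0.749 × 6371 ≈ 4775 km, so the target fraction is f = 1800/4775 ≈ 0.377.
Interpolate at f ≈ 0.377 with slerp weights a = sin((1−f)δ)/sin δ ≈ 0.661, b = sin(fδ)/sin δ ≈ 0.409.
p = a·p₁ + b·p₂ ≈ (0.531, 0.618, 0.580); φ = arcsin(p_z) ≈ 35.42°, λ = atan2(p_y, p_x) ≈ 49.37°.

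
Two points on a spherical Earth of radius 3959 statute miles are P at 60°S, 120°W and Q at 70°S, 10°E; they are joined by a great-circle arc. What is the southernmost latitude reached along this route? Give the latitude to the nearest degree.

The great circle lies in the plane with unit normal n̂ = (p₁ × p₂)/|p₁ × p₂|.
Here n̂_z ≈ +0.184; the vertex latitude is φ_max = arccos|n̂_z| ≈ 79.4°.

≈ 79°S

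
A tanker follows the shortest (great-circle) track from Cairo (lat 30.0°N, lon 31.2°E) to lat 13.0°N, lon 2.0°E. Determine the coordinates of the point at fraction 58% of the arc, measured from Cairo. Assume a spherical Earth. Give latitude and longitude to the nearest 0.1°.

≈ lat 20.8°N, lon 13.4°E

Convert each endpoint to a unit vector on the sphere (x = cos φ cos λ, y = cos φ sin λ, z = sin φ).
The central angle between the endpoints is δ = arccos(p₁·p₂) ≈ 0.557 rad (31.9°).
Interpolate at f = 0.58 with slerp weights a = sin((1−f)δ)/sin δ ≈ 0.438, b = sin(fδ)/sin δ ≈ 0.601.
p = a·p₁ + b·p₂ ≈ (0.910, 0.217, 0.354); φ = arcsin(p_z) ≈ 20.75°, λ = atan2(p_y, p_x) ≈ 13.43°.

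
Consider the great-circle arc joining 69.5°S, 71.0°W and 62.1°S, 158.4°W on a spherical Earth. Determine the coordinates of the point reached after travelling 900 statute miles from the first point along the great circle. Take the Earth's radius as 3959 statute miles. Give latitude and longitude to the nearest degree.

Convert each endpoint to a unit vector on the sphere (x = cos φ cos λ, y = cos φ sin λ, z = sin φ).
The central angle between the endpoints is δ = arccos(p₁·p₂) ≈ 0.582 rad (33.4°). The total great-circle distance is δ·R ≈ 0.582 × 3959 ≈ 2305 mi, so the target fraction is f = 900/2305 ≈ 0.390.
Interpolate at f ≈ 0.390 with slerp weights a = sin((1−f)δ)/sin δ ≈ 0.632, b = sin(fδ)/sin δ ≈ 0.410.
p = a·p₁ + b·p₂ ≈ (-0.106, -0.280, -0.954); φ = arcsin(p_z) ≈ -72.58°, λ = atan2(p_y, p_x) ≈ -110.79°.

≈ 73°S, 111°W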